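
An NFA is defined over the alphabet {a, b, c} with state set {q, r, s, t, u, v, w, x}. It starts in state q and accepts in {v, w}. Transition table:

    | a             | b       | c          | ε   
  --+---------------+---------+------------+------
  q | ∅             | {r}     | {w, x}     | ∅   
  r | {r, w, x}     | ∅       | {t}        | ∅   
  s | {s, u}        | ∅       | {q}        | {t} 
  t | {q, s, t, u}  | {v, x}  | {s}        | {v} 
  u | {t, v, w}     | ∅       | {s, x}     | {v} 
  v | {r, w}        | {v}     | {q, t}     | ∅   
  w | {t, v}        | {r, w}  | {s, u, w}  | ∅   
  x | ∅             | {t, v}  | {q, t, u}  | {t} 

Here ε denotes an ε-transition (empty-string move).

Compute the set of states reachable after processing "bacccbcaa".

{q, r, s, t, u, v, w, x}

Start in {q}.
Read 'b': q→{r}; now {r}.
Read 'a': r→{r, w, x}; union {r, w, x}; ε-closure = {r, t, v, w, x}.
Read 'c': r→{t}, t→{s}, v→{q, t}, w→{s, u, w}, x→{q, t, u}; union {q, s, t, u, w}; ε-closure = {q, s, t, u, v, w}.
Read 'c': q→{w, x}, s→{q}, t→{s}, u→{s, x}, v→{q, t}, w→{s, u, w}; union {q, s, t, u, w, x}; ε-closure = {q, s, t, u, v, w, x}.
Read 'c': q→{w, x}, s→{q}, t→{s}, u→{s, x}, v→{q, t}, w→{s, u, w}, x→{q, t, u}; union {q, s, t, u, w, x}; ε-closure = {q, s, t, u, v, w, x}.
Read 'b': q→{r}, s→∅, t→{v, x}, u→∅, v→{v}, w→{r, w}, x→{t, v}; now {r, t, v, w, x}.
Read 'c': r→{t}, t→{s}, v→{q, t}, w→{s, u, w}, x→{q, t, u}; union {q, s, t, u, w}; ε-closure = {q, s, t, u, v, w}.
Read 'a': q→∅, s→{s, u}, t→{q, s, t, u}, u→{t, v, w}, v→{r, w}, w→{t, v}; now {q, r, s, t, u, v, w}.
Read 'a': q→∅, r→{r, w, x}, s→{s, u}, t→{q, s, t, u}, u→{t, v, w}, v→{r, w}, w→{t, v}; now {q, r, s, t, u, v, w, x}.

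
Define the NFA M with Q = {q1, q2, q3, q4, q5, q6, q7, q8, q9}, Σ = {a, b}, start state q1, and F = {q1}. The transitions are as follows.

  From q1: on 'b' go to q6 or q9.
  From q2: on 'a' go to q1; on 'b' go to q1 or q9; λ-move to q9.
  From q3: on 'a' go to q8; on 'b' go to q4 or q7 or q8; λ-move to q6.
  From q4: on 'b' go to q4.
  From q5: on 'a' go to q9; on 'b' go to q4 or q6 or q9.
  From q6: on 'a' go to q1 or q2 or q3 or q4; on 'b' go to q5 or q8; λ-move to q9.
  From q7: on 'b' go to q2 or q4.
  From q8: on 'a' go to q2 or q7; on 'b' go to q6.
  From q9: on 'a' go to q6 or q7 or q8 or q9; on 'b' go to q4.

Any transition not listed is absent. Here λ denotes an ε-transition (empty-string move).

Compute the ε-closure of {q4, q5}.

{q4, q5}

Begin with {q4, q5}.
No ε-moves leave this set, so the closure equals the set itself.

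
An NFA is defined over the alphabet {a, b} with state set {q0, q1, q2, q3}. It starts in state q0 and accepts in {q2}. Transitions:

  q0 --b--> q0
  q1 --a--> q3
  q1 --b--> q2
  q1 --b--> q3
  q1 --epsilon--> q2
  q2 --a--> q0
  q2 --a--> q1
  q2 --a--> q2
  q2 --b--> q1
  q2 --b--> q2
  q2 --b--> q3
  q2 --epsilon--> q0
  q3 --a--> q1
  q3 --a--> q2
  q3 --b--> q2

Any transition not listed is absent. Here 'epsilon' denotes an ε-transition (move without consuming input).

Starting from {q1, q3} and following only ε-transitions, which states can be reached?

Begin with {q1, q3}.
ε-move q1 → q2; add q2.
ε-move q2 → q0; add q0.

{q0, q1, q2, q3}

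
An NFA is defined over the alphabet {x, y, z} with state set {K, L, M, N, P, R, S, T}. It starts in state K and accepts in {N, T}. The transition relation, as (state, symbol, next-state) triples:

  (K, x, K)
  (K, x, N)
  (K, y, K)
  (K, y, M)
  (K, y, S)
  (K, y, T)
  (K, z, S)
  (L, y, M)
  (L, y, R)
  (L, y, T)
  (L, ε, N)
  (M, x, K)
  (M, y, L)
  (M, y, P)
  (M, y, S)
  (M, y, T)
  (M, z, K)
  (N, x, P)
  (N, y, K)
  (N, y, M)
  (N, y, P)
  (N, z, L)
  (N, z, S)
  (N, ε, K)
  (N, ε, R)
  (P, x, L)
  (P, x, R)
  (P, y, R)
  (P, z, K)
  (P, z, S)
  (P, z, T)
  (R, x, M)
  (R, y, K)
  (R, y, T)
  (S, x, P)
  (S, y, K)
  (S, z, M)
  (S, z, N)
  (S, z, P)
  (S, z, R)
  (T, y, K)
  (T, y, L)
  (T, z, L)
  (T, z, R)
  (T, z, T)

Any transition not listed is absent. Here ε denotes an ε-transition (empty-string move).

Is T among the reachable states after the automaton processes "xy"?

Start in {K}.
Read 'x': K→{K, N}; union {K, N}; ε-closure = {K, N, R}.
Read 'y': K→{K, M, S, T}, N→{K, M, P}, R→{K, T}; now {K, M, P, S, T}.
State T is in {K, M, P, S, T}.

Yes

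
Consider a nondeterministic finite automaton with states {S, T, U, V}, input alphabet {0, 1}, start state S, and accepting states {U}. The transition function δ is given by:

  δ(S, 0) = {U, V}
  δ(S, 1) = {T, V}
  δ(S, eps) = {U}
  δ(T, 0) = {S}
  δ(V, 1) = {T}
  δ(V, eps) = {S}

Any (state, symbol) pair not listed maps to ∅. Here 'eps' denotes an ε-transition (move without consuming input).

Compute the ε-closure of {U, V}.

{S, U, V}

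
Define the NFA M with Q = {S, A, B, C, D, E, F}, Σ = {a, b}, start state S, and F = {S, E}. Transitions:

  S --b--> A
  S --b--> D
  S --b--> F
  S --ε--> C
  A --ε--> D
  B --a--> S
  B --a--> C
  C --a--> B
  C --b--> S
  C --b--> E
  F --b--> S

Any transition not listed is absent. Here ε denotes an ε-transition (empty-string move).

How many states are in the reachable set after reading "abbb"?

0

Start: ε-closure({S}) = {S, C}.
Read 'a': S→∅, C→{B}; now {B}.
Read 'b': B→∅; now ∅.
The set is empty and remains empty for the remaining 2 symbols.
That set has 0 states.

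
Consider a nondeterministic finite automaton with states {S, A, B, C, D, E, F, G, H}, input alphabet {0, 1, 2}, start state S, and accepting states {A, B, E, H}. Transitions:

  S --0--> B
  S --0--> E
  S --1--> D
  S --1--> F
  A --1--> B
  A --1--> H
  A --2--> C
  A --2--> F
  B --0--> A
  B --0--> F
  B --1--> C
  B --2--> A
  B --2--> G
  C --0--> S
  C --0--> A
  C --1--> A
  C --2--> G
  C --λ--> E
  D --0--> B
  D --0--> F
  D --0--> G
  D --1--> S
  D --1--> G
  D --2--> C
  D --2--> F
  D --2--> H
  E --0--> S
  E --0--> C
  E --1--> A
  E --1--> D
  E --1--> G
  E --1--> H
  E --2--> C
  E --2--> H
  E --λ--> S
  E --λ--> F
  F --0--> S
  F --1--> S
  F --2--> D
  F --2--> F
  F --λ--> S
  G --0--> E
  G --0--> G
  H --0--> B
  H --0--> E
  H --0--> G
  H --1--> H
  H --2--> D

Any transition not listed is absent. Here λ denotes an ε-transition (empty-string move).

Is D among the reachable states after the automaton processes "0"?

Start in {S}.
Read '0': S→{B, E}; union {B, E}; ε-closure = {S, B, E, F}.
State D is not in {S, B, E, F}.

No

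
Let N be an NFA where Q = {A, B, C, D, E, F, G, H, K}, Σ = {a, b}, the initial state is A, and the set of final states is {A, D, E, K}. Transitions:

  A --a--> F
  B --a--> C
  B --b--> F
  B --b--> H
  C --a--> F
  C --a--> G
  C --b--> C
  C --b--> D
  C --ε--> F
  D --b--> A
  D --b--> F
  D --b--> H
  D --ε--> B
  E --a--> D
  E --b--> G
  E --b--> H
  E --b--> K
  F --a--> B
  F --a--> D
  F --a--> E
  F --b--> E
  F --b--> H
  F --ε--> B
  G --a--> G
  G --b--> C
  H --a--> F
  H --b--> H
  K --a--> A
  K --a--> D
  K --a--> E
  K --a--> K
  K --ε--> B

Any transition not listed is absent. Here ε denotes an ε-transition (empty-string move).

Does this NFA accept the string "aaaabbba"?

Yes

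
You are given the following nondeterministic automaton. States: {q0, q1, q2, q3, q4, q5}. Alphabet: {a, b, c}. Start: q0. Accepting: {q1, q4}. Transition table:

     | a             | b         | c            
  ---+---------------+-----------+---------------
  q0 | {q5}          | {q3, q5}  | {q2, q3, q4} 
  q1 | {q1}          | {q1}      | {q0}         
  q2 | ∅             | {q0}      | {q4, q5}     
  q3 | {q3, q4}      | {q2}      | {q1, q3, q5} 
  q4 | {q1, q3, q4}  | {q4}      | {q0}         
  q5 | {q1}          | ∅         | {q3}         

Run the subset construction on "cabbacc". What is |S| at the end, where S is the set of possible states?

Start in {q0}.
Read 'c': q0→{q2, q3, q4}; now {q2, q3, q4}.
Read 'a': q2→∅, q3→{q3, q4}, q4→{q1, q3, q4}; now {q1, q3, q4}.
Read 'b': q1→{q1}, q3→{q2}, q4→{q4}; now {q1, q2, q4}.
Read 'b': q1→{q1}, q2→{q0}, q4→{q4}; now {q0, q1, q4}.
Read 'a': q0→{q5}, q1→{q1}, q4→{q1, q3, q4}; now {q1, q3, q4, q5}.
Read 'c': q1→{q0}, q3→{q1, q3, q5}, q4→{q0}, q5→{q3}; now {q0, q1, q3, q5}.
Read 'c': q0→{q2, q3, q4}, q1→{q0}, q3→{q1, q3, q5}, q5→{q3}; now {q0, q1, q2, q3, q4, q5}.
That set has 6 states.

6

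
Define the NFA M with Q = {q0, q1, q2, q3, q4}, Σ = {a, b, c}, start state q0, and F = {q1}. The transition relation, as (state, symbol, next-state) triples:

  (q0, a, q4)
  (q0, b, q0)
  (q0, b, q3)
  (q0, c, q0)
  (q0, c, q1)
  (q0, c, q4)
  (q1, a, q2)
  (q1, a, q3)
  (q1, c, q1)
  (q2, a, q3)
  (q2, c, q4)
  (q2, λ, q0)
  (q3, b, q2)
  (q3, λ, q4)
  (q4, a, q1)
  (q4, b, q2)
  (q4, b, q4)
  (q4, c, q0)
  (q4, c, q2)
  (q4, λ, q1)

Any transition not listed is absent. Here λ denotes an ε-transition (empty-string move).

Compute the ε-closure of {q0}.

Begin with {q0}.
No ε-moves leave this set, so the closure equals the set itself.

{q0}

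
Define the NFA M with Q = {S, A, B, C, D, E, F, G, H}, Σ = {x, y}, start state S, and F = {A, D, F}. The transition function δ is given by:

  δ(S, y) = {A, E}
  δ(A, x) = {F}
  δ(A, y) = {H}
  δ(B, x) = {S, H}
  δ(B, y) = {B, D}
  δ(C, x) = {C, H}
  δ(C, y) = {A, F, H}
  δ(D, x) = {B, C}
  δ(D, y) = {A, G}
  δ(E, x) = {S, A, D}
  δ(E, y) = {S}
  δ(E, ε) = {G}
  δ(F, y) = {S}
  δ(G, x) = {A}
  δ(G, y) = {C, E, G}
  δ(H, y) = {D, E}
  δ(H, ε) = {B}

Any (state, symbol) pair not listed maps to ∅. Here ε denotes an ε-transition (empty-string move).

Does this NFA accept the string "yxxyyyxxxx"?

Start in {S}.
Read 'y': {S} → {A, E, G}.
Read 'x': {A, E, G} → {S, A, D, F}.
Read 'x': {S, A, D, F} → {B, C, F}.
Read 'y': {B, C, F} → {S, A, B, D, F, H}.
Read 'y': {S, A, B, D, F, H} → {S, A, B, D, E, G, H}.
Read 'y': {S, A, B, D, E, G, H} → {S, A, B, C, D, E, G, H}.
Read 'x': {S, A, B, C, D, E, G, H} → {S, A, B, C, D, F, H}.
Read 'x': {S, A, B, C, D, F, H} → {S, B, C, F, H}.
Read 'x': {S, B, C, F, H} → {S, B, C, H}.
Read 'x': {S, B, C, H} → {S, B, C, H}.
The final set {S, B, C, H} contains no accepting state.

No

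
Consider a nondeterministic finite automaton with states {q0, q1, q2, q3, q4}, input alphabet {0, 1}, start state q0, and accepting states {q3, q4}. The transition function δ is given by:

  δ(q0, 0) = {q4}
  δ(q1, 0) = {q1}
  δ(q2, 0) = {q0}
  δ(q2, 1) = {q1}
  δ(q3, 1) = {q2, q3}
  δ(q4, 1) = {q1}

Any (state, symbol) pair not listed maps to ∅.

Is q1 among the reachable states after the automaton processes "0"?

Start in {q0}.
Read '0': {q0} → {q4}.
State q1 is not in {q4}.

No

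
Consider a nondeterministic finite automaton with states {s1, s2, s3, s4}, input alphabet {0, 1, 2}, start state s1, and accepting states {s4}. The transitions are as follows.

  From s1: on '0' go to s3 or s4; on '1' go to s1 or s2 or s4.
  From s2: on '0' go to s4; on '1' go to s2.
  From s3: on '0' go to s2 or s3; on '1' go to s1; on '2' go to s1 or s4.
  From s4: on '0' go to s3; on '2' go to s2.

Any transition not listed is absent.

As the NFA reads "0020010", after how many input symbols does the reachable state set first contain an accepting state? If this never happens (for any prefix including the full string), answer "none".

Start in {s1}.
Read '0': {s1} → {s3, s4}.
None of the earlier sets intersect F, but {s3, s4} does.

1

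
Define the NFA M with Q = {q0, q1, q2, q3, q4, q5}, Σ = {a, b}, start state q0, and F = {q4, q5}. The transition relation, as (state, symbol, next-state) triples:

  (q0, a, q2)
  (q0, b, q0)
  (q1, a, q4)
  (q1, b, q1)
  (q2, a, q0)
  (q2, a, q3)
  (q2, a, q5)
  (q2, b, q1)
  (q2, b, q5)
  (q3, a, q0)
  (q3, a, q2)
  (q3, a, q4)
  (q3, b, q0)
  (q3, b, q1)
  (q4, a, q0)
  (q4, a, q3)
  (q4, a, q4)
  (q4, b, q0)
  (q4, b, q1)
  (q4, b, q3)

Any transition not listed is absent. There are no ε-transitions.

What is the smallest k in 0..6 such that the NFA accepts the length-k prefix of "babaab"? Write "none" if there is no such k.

3

Start in {q0}.
Read 'b': q0→{q0}; now {q0}.
Read 'a': q0→{q2}; now {q2}.
Read 'b': q2→{q1, q5}; now {q1, q5}.
None of the earlier sets intersect F, but {q1, q5} does.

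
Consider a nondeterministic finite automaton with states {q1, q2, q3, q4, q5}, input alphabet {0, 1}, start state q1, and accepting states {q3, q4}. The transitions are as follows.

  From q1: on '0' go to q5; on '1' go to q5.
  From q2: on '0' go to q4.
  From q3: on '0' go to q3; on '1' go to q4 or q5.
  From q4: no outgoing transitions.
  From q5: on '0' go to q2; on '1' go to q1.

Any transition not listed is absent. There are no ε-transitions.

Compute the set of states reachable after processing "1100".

{q2}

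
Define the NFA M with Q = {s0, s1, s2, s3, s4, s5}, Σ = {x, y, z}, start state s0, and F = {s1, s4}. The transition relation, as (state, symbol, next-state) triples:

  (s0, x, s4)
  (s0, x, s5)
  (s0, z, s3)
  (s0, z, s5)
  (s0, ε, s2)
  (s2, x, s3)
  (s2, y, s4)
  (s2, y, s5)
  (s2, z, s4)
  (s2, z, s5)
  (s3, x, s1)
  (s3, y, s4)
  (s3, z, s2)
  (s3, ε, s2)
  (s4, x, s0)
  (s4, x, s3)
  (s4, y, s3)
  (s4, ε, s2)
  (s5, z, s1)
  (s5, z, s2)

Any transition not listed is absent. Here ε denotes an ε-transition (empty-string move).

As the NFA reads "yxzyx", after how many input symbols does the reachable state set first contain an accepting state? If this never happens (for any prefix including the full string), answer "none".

1

Start: ε-closure({s0}) = {s0, s2}.
Read 'y': s0→∅, s2→{s4, s5}; union {s4, s5}; ε-closure = {s2, s4, s5}.
None of the earlier sets intersect F, but {s2, s4, s5} does.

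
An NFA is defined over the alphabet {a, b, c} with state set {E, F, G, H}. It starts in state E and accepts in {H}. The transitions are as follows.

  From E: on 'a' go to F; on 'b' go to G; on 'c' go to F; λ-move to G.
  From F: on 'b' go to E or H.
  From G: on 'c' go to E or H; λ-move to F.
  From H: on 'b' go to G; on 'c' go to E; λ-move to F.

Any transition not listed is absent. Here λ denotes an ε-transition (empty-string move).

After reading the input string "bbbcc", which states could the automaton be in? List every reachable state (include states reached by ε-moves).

Start: ε-closure({E}) = {E, F, G}.
Read 'b': E→{G}, F→{E, H}, G→∅; union {E, G, H}; ε-closure = {E, F, G, H}.
Read 'b': E→{G}, F→{E, H}, G→∅, H→{G}; union {E, G, H}; ε-closure = {E, F, G, H}.
Read 'b': E→{G}, F→{E, H}, G→∅, H→{G}; union {E, G, H}; ε-closure = {E, F, G, H}.
Read 'c': E→{F}, F→∅, G→{E, H}, H→{E}; union {E, F, H}; ε-closure = {E, F, G, H}.
Read 'c': E→{F}, F→∅, G→{E, H}, H→{E}; union {E, F, H}; ε-closure = {E, F, G, H}.

{E, F, G, H}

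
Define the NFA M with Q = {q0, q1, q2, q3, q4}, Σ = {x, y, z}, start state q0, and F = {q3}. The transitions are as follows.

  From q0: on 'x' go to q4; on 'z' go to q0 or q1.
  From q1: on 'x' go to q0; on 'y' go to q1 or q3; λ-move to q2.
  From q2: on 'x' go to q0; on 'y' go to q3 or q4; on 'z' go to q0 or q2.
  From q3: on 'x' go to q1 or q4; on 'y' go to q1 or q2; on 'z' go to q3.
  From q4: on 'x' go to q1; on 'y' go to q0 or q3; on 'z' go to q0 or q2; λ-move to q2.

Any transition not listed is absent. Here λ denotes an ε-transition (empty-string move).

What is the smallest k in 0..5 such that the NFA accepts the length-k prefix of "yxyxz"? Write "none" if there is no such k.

Start in {q0}.
Read 'y': q0→∅; now ∅.
The set is empty and remains empty for the remaining 4 symbols.
No reachable set along the way intersects F.

none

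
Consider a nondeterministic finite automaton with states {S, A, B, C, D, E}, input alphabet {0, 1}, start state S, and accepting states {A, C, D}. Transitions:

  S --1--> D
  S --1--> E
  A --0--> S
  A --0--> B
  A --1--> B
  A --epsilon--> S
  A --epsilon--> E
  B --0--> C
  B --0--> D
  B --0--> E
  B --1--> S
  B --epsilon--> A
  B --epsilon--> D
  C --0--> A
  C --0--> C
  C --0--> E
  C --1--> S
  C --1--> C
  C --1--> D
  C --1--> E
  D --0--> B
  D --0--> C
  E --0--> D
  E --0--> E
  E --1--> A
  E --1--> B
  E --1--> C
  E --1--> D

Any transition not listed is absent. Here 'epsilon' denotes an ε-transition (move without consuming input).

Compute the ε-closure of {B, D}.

{S, A, B, D, E}

Begin with {B, D}.
ε-move B → A; add A.
ε-move A → S; add S.
ε-move A → E; add E.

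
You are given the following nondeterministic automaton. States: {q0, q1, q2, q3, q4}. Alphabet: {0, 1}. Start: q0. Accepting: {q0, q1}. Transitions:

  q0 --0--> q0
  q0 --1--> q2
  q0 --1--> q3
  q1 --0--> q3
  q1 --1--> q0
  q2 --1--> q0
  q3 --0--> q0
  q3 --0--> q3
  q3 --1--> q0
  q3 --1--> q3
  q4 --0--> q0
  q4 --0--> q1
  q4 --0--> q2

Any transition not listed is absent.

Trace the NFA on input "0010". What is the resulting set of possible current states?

Start in {q0}.
Read '0': q0→{q0}; now {q0}.
Read '0': q0→{q0}; now {q0}.
Read '1': q0→{q2, q3}; now {q2, q3}.
Read '0': q2→∅, q3→{q0, q3}; now {q0, q3}.

{q0, q3}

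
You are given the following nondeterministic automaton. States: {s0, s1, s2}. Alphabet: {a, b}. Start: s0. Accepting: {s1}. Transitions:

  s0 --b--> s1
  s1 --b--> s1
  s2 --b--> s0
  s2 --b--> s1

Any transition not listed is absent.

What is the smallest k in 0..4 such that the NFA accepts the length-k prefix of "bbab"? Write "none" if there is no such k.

1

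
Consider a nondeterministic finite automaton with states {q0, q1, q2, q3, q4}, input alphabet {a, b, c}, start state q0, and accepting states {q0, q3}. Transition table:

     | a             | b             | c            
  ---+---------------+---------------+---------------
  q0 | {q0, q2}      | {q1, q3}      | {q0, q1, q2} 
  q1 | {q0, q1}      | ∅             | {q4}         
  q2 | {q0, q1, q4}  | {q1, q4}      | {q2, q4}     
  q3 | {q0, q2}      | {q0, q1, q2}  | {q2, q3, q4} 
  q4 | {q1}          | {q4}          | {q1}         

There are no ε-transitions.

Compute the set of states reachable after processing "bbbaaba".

Start in {q0}.
Read 'b': q0→{q1, q3}; now {q1, q3}.
Read 'b': q1→∅, q3→{q0, q1, q2}; now {q0, q1, q2}.
Read 'b': q0→{q1, q3}, q1→∅, q2→{q1, q4}; now {q1, q3, q4}.
Read 'a': q1→{q0, q1}, q3→{q0, q2}, q4→{q1}; now {q0, q1, q2}.
Read 'a': q0→{q0, q2}, q1→{q0, q1}, q2→{q0, q1, q4}; now {q0, q1, q2, q4}.
Read 'b': q0→{q1, q3}, q1→∅, q2→{q1, q4}, q4→{q4}; now {q1, q3, q4}.
Read 'a': q1→{q0, q1}, q3→{q0, q2}, q4→{q1}; now {q0, q1, q2}.

{q0, q1, q2}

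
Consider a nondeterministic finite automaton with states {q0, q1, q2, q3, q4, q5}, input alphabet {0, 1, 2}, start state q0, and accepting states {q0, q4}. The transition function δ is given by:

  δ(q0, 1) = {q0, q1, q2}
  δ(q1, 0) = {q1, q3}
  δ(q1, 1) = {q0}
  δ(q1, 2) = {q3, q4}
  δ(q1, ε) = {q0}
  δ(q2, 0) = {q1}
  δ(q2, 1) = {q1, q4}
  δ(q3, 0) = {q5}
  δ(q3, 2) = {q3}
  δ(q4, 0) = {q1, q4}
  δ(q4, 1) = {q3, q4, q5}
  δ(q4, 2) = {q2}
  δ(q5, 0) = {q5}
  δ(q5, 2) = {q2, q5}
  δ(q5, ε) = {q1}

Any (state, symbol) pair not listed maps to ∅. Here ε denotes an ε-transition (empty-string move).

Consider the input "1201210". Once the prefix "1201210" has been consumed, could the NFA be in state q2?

Start in {q0}.
Read '1': {q0} → {q0, q1, q2}.
Read '2': {q0, q1, q2} → {q3, q4}.
Read '0': {q3, q4} → {q0, q1, q4, q5}.
Read '1': {q0, q1, q4, q5} → {q0, q1, q2, q3, q4, q5}.
Read '2': {q0, q1, q2, q3, q4, q5} → {q0, q1, q2, q3, q4, q5}.
Read '1': {q0, q1, q2, q3, q4, q5} → {q0, q1, q2, q3, q4, q5}.
Read '0': {q0, q1, q2, q3, q4, q5} → {q0, q1, q3, q4, q5}.
State q2 is not in {q0, q1, q3, q4, q5}.

No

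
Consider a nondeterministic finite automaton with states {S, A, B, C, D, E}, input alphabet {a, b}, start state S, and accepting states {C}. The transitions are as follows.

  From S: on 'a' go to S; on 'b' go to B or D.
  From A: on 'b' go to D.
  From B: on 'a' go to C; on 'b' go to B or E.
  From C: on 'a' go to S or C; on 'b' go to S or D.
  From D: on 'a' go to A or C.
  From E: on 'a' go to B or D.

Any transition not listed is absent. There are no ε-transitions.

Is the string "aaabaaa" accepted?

Yes

Start in {S}.
Read 'a': {S} → {S}.
Read 'a': {S} → {S}.
Read 'a': {S} → {S}.
Read 'b': {S} → {B, D}.
Read 'a': {B, D} → {A, C}.
Read 'a': {A, C} → {S, C}.
Read 'a': {S, C} → {S, C}.
The final set {S, C} contains the accepting state C.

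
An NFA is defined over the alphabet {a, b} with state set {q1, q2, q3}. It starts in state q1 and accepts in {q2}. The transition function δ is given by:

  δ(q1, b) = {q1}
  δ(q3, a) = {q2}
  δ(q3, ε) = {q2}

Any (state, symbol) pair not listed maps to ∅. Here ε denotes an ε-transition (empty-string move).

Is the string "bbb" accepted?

No

Start in {q1}.
Read 'b': {q1} → {q1}.
Read 'b': {q1} → {q1}.
Read 'b': {q1} → {q1}.
The final set {q1} contains no accepting state.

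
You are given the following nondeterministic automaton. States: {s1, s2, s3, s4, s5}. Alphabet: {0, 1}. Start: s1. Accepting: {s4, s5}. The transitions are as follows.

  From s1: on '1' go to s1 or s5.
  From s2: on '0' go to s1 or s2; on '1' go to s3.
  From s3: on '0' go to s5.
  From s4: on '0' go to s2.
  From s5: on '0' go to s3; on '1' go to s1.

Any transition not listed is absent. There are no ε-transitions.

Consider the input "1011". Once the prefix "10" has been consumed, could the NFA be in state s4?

Start in {s1}.
Read '1': s1→{s1, s5}; now {s1, s5}.
Read '0': s1→∅, s5→{s3}; now {s3}.
State s4 is not in {s3}.

No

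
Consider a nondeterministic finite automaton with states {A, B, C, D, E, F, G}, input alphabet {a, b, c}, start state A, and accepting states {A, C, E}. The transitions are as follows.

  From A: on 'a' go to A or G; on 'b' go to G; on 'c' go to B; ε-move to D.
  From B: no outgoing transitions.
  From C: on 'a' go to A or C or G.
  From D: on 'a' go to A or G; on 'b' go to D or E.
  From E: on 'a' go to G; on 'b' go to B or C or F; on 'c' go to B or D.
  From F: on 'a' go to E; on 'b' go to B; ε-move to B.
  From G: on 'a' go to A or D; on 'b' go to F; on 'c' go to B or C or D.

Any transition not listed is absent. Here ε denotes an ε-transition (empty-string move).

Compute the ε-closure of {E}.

Begin with {E}.
No ε-moves leave this set, so the closure equals the set itself.

{E}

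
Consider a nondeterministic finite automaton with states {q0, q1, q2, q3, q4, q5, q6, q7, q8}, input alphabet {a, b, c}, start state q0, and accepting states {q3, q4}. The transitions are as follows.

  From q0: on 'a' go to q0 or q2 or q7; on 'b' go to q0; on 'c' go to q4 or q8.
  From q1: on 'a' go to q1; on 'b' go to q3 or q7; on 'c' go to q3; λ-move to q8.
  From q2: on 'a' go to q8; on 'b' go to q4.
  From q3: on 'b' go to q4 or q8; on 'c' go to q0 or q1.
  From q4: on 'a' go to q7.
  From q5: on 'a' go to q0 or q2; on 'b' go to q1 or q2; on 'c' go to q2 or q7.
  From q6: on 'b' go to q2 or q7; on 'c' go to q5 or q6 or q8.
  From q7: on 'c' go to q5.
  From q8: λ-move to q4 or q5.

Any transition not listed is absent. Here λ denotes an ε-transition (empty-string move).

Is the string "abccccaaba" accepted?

No

Start in {q0}.
Read 'a': {q0} → {q0, q2, q7}.
Read 'b': {q0, q2, q7} → {q0, q4}.
Read 'c': {q0, q4} → {q4, q5, q8}.
Read 'c': {q4, q5, q8} → {q2, q7}.
Read 'c': {q2, q7} → {q5}.
Read 'c': {q5} → {q2, q7}.
Read 'a': {q2, q7} → {q4, q5, q8}.
Read 'a': {q4, q5, q8} → {q0, q2, q7}.
Read 'b': {q0, q2, q7} → {q0, q4}.
Read 'a': {q0, q4} → {q0, q2, q7}.
The final set {q0, q2, q7} contains no accepting state.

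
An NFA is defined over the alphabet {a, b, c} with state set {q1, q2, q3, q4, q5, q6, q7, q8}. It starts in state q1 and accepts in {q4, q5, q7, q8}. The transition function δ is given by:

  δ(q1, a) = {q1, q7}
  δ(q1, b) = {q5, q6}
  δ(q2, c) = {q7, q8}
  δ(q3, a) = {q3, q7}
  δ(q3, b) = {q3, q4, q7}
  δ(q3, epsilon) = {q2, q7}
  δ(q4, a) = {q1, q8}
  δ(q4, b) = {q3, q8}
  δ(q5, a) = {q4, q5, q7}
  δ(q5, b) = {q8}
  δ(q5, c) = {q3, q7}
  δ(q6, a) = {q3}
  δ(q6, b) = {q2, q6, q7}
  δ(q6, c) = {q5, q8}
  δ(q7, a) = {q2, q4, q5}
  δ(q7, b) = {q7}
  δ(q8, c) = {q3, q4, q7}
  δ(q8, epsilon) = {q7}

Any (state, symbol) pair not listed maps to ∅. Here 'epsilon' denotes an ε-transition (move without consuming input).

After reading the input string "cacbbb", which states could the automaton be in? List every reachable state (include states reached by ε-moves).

Start in {q1}.
Read 'c': q1→∅; now ∅.
The set is empty and remains empty for the remaining 5 symbols.

∅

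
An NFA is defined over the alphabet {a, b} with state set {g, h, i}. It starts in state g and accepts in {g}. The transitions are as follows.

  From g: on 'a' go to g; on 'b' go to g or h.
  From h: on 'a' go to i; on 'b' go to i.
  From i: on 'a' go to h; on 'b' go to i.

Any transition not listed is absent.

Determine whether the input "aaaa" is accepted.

Yes

Start in {g}.
Read 'a': {g} → {g}.
Read 'a': {g} → {g}.
Read 'a': {g} → {g}.
Read 'a': {g} → {g}.
The final set {g} contains the accepting state g.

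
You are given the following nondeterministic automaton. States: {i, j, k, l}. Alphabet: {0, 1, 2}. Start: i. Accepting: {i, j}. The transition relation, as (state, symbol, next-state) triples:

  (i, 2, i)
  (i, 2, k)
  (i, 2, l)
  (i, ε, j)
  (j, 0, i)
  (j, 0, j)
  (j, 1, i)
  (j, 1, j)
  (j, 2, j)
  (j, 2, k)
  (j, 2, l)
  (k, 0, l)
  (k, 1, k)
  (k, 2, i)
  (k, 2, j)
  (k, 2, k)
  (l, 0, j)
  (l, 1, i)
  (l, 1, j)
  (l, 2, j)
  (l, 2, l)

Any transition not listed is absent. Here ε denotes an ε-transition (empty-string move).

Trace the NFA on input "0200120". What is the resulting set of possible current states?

Start: ε-closure({i}) = {i, j}.
Read '0': {i, j} → {i, j}.
Read '2': {i, j} → {i, j, k, l}.
Read '0': {i, j, k, l} → {i, j, l}.
Read '0': {i, j, l} → {i, j}.
Read '1': {i, j} → {i, j}.
Read '2': {i, j} → {i, j, k, l}.
Read '0': {i, j, k, l} → {i, j, l}.

{i, j, l}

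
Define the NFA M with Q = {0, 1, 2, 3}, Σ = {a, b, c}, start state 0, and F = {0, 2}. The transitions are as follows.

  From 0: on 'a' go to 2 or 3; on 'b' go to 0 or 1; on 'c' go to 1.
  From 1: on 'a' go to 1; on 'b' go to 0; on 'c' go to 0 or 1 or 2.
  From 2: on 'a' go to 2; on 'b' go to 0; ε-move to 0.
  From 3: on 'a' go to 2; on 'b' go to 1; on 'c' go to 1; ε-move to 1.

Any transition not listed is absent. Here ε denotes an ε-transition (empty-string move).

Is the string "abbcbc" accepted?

Yes

Start in {0}.
Read 'a': 0→{2, 3}; union {2, 3}; ε-closure = {0, 1, 2, 3}.
Read 'b': 0→{0, 1}, 1→{0}, 2→{0}, 3→{1}; now {0, 1}.
Read 'b': 0→{0, 1}, 1→{0}; now {0, 1}.
Read 'c': 0→{1}, 1→{0, 1, 2}; now {0, 1, 2}.
Read 'b': 0→{0, 1}, 1→{0}, 2→{0}; now {0, 1}.
Read 'c': 0→{1}, 1→{0, 1, 2}; now {0, 1, 2}.
The final set {0, 1, 2} contains the accepting states 0, 2.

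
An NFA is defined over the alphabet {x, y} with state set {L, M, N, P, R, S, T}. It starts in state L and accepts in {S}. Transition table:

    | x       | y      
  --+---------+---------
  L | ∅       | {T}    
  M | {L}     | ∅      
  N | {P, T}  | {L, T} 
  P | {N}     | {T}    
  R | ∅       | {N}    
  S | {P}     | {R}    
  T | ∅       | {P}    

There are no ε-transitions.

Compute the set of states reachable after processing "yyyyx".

Start in {L}.
Read 'y': L→{T}; now {T}.
Read 'y': T→{P}; now {P}.
Read 'y': P→{T}; now {T}.
Read 'y': T→{P}; now {P}.
Read 'x': P→{N}; now {N}.

{N}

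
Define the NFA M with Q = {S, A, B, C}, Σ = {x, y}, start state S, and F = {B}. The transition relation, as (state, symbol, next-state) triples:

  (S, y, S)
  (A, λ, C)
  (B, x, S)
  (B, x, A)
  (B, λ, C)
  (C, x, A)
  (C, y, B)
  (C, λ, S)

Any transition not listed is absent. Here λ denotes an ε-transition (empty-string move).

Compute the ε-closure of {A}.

{S, A, C}

Begin with {A}.
ε-move A → C; add C.
ε-move C → S; add S.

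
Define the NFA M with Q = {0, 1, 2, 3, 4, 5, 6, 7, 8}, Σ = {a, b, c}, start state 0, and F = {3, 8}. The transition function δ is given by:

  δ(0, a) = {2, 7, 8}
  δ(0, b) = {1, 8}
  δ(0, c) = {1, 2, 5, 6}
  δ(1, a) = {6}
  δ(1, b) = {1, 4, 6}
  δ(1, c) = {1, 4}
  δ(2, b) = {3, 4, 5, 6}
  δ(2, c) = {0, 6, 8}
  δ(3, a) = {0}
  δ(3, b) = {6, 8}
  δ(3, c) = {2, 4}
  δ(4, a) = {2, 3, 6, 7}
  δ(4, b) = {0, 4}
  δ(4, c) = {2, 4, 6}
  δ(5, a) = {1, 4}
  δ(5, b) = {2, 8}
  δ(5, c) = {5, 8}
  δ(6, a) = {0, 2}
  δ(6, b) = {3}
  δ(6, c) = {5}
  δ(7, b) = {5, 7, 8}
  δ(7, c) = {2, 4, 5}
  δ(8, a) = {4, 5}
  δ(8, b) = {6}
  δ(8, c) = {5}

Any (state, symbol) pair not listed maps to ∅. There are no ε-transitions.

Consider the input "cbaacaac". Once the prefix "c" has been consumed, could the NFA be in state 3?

Start in {0}.
Read 'c': 0→{1, 2, 5, 6}; now {1, 2, 5, 6}.
State 3 is not in {1, 2, 5, 6}.

No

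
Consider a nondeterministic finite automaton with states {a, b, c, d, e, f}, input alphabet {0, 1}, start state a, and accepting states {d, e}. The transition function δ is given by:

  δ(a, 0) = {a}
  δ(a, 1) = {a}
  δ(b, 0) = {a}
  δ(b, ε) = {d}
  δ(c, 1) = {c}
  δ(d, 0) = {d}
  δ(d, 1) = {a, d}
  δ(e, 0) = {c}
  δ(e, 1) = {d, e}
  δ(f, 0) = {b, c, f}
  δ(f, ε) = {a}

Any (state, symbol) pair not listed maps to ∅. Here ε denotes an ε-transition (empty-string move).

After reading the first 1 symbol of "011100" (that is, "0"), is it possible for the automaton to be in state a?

Yes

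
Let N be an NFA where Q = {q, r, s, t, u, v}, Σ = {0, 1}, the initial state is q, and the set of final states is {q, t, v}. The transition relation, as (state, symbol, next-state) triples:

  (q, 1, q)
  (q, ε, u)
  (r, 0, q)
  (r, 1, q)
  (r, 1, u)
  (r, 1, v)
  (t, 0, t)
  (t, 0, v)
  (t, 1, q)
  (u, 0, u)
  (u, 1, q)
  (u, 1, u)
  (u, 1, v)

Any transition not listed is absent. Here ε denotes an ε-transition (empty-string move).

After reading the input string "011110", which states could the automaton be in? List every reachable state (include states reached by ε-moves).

{u}

Start: ε-closure({q}) = {q, u}.
Read '0': {q, u} → {u}.
Read '1': {u} → {q, u, v}.
Read '1': {q, u, v} → {q, u, v}.
Read '1': {q, u, v} → {q, u, v}.
Read '1': {q, u, v} → {q, u, v}.
Read '0': {q, u, v} → {u}.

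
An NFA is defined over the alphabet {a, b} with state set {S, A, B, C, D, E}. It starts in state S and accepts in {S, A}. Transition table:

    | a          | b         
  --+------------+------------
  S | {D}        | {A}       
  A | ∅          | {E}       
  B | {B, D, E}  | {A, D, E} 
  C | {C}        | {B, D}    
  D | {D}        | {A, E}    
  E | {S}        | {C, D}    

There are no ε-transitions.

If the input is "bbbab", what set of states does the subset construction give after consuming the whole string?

Start in {S}.
Read 'b': S→{A}; now {A}.
Read 'b': A→{E}; now {E}.
Read 'b': E→{C, D}; now {C, D}.
Read 'a': C→{C}, D→{D}; now {C, D}.
Read 'b': C→{B, D}, D→{A, E}; now {A, B, D, E}.

{A, B, D, E}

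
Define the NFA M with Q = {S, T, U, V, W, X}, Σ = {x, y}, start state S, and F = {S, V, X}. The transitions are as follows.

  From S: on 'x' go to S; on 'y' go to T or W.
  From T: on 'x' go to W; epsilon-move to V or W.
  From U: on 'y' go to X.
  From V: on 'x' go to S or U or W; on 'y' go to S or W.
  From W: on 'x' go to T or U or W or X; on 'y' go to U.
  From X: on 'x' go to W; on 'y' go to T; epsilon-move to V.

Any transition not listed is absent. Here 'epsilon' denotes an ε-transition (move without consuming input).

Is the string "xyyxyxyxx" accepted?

Start in {S}.
Read 'x': S→{S}; now {S}.
Read 'y': S→{T, W}; union {T, W}; ε-closure = {T, V, W}.
Read 'y': T→∅, V→{S, W}, W→{U}; now {S, U, W}.
Read 'x': S→{S}, U→∅, W→{T, U, W, X}; union {S, T, U, W, X}; ε-closure = {S, T, U, V, W, X}.
Read 'y': S→{T, W}, T→∅, U→{X}, V→{S, W}, W→{U}, X→{T}; union {S, T, U, W, X}; ε-closure = {S, T, U, V, W, X}.
Read 'x': S→{S}, T→{W}, U→∅, V→{S, U, W}, W→{T, U, W, X}, X→{W}; union {S, T, U, W, X}; ε-closure = {S, T, U, V, W, X}.
Read 'y': S→{T, W}, T→∅, U→{X}, V→{S, W}, W→{U}, X→{T}; union {S, T, U, W, X}; ε-closure = {S, T, U, V, W, X}.
Read 'x': S→{S}, T→{W}, U→∅, V→{S, U, W}, W→{T, U, W, X}, X→{W}; union {S, T, U, W, X}; ε-closure = {S, T, U, V, W, X}.
Read 'x': S→{S}, T→{W}, U→∅, V→{S, U, W}, W→{T, U, W, X}, X→{W}; union {S, T, U, W, X}; ε-closure = {S, T, U, V, W, X}.
The final set {S, T, U, V, W, X} contains the accepting states S, V, X.

Yes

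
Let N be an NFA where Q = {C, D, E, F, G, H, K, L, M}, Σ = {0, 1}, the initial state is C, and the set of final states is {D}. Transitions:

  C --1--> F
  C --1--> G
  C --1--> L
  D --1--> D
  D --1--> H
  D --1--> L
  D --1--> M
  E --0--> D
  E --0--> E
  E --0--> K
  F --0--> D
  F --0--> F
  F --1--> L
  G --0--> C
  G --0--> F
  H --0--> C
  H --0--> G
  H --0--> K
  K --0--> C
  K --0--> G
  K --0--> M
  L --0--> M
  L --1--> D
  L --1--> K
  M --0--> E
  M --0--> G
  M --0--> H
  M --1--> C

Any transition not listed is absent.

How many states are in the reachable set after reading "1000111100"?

Start in {C}.
Read '1': C→{F, G, L}; now {F, G, L}.
Read '0': F→{D, F}, G→{C, F}, L→{M}; now {C, D, F, M}.
Read '0': C→∅, D→∅, F→{D, F}, M→{E, G, H}; now {D, E, F, G, H}.
Read '0': D→∅, E→{D, E, K}, F→{D, F}, G→{C, F}, H→{C, G, K}; now {C, D, E, F, G, K}.
Read '1': C→{F, G, L}, D→{D, H, L, M}, E→∅, F→{L}, G→∅, K→∅; now {D, F, G, H, L, M}.
Read '1': D→{D, H, L, M}, F→{L}, G→∅, H→∅, L→{D, K}, M→{C}; now {C, D, H, K, L, M}.
Read '1': C→{F, G, L}, D→{D, H, L, M}, H→∅, K→∅, L→{D, K}, M→{C}; now {C, D, F, G, H, K, L, M}.
Read '1': C→{F, G, L}, D→{D, H, L, M}, F→{L}, G→∅, H→∅, K→∅, L→{D, K}, M→{C}; now {C, D, F, G, H, K, L, M}.
Read '0': C→∅, D→∅, F→{D, F}, G→{C, F}, H→{C, G, K}, K→{C, G, M}, L→{M}, M→{E, G, H}; now {C, D, E, F, G, H, K, M}.
Read '0': C→∅, D→∅, E→{D, E, K}, F→{D, F}, G→{C, F}, H→{C, G, K}, K→{C, G, M}, M→{E, G, H}; now {C, D, E, F, G, H, K, M}.
That set has 8 states.

8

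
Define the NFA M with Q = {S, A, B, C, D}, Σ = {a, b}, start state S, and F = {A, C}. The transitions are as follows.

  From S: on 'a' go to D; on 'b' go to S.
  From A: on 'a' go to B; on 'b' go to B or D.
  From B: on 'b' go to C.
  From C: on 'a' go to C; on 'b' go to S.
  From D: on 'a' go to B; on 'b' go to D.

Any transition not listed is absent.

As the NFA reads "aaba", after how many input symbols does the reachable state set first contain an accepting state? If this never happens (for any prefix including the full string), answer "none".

Start in {S}.
Read 'a': S→{D}; now {D}.
Read 'a': D→{B}; now {B}.
Read 'b': B→{C}; now {C}.
None of the earlier sets intersect F, but {C} does.

3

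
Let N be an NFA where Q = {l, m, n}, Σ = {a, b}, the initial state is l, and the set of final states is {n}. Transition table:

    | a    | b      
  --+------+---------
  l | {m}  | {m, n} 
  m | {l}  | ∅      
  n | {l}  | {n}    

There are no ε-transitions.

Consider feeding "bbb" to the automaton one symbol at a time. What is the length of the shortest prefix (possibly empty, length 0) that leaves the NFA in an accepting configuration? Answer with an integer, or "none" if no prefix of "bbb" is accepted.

Start in {l}.
Read 'b': {l} → {m, n}.
None of the earlier sets intersect F, but {m, n} does.

1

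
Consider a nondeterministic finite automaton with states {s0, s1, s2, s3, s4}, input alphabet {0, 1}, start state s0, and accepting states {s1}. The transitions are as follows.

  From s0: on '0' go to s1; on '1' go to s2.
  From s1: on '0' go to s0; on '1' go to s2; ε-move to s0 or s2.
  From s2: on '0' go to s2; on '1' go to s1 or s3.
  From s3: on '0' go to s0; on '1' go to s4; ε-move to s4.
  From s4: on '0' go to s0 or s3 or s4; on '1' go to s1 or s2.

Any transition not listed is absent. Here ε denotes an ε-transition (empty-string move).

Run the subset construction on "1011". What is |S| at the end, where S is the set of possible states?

5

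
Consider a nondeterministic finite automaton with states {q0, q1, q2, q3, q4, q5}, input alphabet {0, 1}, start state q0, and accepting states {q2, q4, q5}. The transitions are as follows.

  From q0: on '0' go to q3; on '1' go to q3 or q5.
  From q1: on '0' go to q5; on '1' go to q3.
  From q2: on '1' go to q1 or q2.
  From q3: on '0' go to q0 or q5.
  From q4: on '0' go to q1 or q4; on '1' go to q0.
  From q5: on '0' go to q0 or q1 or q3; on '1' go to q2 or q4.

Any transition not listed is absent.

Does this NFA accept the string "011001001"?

No

Start in {q0}.
Read '0': q0→{q3}; now {q3}.
Read '1': q3→∅; now ∅.
The set is empty and remains empty for the remaining 7 symbols.
The final set ∅ contains no accepting state.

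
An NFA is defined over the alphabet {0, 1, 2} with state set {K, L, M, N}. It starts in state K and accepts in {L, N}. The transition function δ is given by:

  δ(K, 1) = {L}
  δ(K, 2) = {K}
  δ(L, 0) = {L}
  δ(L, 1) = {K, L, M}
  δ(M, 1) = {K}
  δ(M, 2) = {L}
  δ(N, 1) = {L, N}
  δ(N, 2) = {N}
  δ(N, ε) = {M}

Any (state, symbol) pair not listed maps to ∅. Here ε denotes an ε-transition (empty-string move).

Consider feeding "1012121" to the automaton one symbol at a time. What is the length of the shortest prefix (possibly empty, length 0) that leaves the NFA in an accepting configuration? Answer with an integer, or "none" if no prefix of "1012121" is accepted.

Start in {K}.
Read '1': {K} → {L}.
None of the earlier sets intersect F, but {L} does.

1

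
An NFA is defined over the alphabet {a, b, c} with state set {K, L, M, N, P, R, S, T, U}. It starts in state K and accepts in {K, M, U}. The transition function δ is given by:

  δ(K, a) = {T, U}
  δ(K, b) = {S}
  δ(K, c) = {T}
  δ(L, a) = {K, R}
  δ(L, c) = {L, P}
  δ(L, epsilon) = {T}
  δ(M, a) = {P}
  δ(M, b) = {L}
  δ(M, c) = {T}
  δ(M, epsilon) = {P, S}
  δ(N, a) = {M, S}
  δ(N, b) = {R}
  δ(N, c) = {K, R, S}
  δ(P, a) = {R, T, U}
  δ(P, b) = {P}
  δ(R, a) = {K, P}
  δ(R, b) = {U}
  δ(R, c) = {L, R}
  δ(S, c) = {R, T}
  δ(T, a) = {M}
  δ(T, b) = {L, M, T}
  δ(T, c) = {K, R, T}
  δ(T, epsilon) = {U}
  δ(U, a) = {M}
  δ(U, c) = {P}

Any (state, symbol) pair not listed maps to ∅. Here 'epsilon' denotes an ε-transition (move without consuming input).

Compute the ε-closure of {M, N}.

{M, N, P, S}

Begin with {M, N}.
ε-move M → P; add P.
ε-move M → S; add S.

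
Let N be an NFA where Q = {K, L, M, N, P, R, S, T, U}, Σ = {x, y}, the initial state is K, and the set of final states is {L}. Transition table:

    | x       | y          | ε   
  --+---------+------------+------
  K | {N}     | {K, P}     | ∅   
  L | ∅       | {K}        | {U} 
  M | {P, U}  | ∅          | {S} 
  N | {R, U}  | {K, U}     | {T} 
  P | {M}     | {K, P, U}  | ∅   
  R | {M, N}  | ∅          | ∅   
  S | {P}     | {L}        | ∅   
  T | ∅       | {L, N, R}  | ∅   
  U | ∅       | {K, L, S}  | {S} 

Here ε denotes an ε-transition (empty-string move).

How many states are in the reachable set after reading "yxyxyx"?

7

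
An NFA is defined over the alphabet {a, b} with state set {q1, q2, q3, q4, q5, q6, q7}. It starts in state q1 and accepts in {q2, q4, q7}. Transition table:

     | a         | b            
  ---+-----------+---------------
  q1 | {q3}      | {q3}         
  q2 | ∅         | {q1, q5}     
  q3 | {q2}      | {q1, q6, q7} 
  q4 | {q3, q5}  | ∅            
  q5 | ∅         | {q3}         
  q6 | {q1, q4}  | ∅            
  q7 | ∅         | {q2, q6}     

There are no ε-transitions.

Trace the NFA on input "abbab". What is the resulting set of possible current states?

Start in {q1}.
Read 'a': {q1} → {q3}.
Read 'b': {q3} → {q1, q6, q7}.
Read 'b': {q1, q6, q7} → {q2, q3, q6}.
Read 'a': {q2, q3, q6} → {q1, q2, q4}.
Read 'b': {q1, q2, q4} → {q1, q3, q5}.

{q1, q3, q5}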